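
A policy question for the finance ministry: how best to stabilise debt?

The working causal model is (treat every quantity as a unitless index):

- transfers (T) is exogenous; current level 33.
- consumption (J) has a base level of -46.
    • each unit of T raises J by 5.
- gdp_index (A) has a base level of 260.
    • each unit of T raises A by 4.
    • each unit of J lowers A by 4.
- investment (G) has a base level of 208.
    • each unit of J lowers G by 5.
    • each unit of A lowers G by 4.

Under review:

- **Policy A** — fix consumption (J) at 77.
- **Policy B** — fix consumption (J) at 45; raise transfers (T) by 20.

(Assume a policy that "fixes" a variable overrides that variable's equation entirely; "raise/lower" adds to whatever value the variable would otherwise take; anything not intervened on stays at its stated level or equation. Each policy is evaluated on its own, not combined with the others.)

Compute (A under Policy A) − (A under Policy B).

Policy A (J := 77):
  T = 33
  J = 77
  A = 260 + 4·33 − 4·77 = 84
Policy B (J := 45, T + 20):
  T = 33 + 20 = 53
  J = 45
  A = 260 + 4·53 − 4·45 = 292
A: 84 − 292 = -208

-208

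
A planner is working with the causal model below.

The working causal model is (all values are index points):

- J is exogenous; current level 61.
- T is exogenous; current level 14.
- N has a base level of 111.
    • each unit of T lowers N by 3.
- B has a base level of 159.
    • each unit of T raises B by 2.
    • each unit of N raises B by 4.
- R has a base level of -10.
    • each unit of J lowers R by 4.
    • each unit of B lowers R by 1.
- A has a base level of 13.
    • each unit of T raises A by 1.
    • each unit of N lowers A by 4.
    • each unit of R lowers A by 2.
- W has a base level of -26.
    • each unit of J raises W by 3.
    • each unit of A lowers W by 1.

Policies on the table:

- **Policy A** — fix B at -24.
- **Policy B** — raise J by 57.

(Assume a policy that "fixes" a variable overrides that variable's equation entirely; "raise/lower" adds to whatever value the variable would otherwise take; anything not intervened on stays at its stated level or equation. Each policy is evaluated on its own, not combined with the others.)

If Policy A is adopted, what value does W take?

Policy A (B := -24):
  J = 61
  T = 14
  N = 111 − 3·14 = 69
  B = -24
  R = -10 − 4·61 − (-24) = -230
  A = 13 + 14 − 4·69 − 2·(-230) = 211
  W = -26 + 3·61 − 211 = -54

-54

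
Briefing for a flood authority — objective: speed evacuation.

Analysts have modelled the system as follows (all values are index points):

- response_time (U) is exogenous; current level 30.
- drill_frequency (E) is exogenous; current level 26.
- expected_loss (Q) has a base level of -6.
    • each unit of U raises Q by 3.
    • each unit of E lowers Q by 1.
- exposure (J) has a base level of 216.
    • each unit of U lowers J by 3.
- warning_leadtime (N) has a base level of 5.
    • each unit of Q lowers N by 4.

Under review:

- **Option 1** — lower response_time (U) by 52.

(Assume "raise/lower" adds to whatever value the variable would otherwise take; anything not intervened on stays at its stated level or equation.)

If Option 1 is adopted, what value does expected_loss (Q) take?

-98

Option 1 (U − 52):
  U = 30 − 52 = -22
  E = 26
  Q = -6 + 3·(-22) − 26 = -98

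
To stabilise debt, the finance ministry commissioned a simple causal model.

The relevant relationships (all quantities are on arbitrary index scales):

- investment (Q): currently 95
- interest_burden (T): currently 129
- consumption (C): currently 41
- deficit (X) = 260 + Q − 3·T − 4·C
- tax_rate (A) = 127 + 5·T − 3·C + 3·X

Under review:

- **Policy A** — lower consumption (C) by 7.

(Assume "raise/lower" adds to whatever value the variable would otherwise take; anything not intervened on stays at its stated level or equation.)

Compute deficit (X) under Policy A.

-168

Policy A (C − 7):
  Q = 95
  T = 129
  C = 41 − 7 = 34
  X = 260 + 95 − 3·129 − 4·34 = -168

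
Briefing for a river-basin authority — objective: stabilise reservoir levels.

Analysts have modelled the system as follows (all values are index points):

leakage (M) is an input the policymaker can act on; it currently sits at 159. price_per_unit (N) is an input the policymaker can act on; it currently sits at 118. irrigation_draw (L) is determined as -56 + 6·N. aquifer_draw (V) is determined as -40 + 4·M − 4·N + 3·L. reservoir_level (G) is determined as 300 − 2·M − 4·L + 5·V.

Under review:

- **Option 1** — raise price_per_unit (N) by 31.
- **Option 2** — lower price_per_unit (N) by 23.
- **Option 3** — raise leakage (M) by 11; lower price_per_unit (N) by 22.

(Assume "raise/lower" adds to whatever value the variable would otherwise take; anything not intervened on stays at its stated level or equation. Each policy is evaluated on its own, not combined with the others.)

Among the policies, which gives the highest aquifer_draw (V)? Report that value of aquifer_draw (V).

Option 1 (N + 31):
  M = 159
  N = 118 + 31 = 149
  L = -56 + 6·149 = 838
  V = -40 + 4·159 − 4·149 + 3·838 = 2514
Option 2 (N − 23):
  M = 159
  N = 118 − 23 = 95
  L = -56 + 6·95 = 514
  V = -40 + 4·159 − 4·95 + 3·514 = 1758
Option 3 (M + 11, N − 22):
  M = 159 + 11 = 170
  N = 118 − 22 = 96
  L = -56 + 6·96 = 520
  V = -40 + 4·170 − 4·96 + 3·520 = 1816
Comparing — Option 1: V=2514, Option 2: V=1758, Option 3: V=1816. Highest is 2514 (Option 1).

2514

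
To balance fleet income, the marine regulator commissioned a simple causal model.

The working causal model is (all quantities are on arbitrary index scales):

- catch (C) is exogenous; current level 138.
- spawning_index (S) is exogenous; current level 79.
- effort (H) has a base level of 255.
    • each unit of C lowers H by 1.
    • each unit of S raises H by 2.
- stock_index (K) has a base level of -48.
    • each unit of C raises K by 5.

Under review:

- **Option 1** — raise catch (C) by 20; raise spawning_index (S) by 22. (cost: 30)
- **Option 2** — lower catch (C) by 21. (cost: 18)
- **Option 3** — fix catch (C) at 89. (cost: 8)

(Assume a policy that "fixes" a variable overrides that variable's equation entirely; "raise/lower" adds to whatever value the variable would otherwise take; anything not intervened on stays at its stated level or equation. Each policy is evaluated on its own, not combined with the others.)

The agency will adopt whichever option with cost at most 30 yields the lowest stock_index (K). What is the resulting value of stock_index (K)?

Option 1 (C + 20, S + 22):
  C = 138 + 20 = 158
  K = -48 + 5·158 = 742
Option 2 (C − 21):
  C = 138 − 21 = 117
  K = -48 + 5·117 = 537
Option 3 (C := 89):
  C = 89
  K = -48 + 5·89 = 397
Comparing — Option 1: K=742, Option 2: K=537, Option 3: K=397. Lowest is 397 (Option 3).

397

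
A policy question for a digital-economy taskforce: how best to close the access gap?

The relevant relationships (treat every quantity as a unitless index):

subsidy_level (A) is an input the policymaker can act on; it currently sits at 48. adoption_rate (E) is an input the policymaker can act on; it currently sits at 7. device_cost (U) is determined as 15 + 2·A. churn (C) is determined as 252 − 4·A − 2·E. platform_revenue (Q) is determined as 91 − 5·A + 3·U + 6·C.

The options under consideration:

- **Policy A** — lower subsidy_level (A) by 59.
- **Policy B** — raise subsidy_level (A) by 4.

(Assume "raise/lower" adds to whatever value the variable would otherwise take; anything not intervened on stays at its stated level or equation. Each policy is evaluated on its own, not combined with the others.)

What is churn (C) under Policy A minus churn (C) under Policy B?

Policy A (A − 59):
  A = 48 − 59 = -11
  E = 7
  C = 252 − 4·(-11) − 2·7 = 282
Policy B (A + 4):
  A = 48 + 4 = 52
  E = 7
  C = 252 − 4·52 − 2·7 = 30
C: 282 − 30 = 252

252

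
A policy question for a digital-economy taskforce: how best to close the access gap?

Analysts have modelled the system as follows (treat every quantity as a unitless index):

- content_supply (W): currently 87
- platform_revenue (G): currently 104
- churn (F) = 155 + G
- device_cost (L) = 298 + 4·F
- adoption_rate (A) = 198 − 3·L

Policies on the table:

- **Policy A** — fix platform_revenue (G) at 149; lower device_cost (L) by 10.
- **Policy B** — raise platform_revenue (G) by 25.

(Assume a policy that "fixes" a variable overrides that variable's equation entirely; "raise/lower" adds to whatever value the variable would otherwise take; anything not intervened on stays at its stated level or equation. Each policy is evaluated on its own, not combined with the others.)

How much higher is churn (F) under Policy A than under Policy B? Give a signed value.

Policy A (G := 149, L − 10):
  G = 149
  F = 155 + 149 = 304
Policy B (G + 25):
  G = 104 + 25 = 129
  F = 155 + 129 = 284
F: 304 − 284 = 20

20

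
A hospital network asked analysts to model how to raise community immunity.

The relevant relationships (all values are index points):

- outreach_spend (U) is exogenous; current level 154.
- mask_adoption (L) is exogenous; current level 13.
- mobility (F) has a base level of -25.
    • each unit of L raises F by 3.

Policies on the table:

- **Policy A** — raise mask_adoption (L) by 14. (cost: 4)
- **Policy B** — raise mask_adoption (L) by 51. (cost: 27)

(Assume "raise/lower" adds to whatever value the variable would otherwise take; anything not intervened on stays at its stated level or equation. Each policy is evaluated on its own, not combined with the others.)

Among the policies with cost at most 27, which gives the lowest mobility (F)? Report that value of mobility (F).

Policy A (L + 14):
  L = 13 + 14 = 27
  F = -25 + 3·27 = 56
Policy B (L + 51):
  L = 13 + 51 = 64
  F = -25 + 3·64 = 167
Comparing — Policy A: F=56, Policy B: F=167. Lowest is 56 (Policy A).

56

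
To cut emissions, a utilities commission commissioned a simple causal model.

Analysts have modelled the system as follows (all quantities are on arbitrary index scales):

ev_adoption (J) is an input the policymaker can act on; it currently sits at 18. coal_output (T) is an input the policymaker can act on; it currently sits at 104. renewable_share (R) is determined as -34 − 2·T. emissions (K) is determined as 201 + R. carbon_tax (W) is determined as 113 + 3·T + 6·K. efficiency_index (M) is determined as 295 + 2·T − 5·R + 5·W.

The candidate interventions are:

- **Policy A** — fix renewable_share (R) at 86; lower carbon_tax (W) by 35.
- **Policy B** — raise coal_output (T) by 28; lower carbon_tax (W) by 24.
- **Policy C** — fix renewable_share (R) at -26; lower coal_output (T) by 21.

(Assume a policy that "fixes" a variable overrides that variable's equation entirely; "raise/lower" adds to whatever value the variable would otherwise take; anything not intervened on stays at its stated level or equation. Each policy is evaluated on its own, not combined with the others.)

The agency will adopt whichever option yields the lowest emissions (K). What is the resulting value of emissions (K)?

Policy A (R := 86, W − 35):
  T = 104
  R = 86
  K = 201 + 86 = 287
Policy B (T + 28, W − 24):
  T = 104 + 28 = 132
  R = -34 − 2·132 = -298
  K = 201 + (-298) = -97
Policy C (R := -26, T − 21):
  T = 104 − 21 = 83
  R = -26
  K = 201 + (-26) = 175
Comparing — Policy A: K=287, Policy B: K=-97, Policy C: K=175. Lowest is -97 (Policy B).

-97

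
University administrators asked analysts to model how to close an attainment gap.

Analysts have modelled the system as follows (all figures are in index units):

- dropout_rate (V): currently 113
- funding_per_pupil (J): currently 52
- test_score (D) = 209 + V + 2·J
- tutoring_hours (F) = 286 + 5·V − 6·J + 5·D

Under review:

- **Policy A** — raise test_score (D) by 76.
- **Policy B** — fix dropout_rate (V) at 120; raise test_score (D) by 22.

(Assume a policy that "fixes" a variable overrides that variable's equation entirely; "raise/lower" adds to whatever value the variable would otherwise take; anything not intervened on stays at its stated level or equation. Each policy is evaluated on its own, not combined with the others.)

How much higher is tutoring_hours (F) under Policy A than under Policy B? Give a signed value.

Policy A (D + 76):
  V = 113
  J = 52
  D = 209 + 113 + 2·52 (+76 from intervention) = 502
  F = 286 + 5·113 − 6·52 + 5·502 = 3049
Policy B (V := 120, D + 22):
  V = 120
  J = 52
  D = 209 + 120 + 2·52 (+22 from intervention) = 455
  F = 286 + 5·120 − 6·52 + 5·455 = 2849
F: 3049 − 2849 = 200

200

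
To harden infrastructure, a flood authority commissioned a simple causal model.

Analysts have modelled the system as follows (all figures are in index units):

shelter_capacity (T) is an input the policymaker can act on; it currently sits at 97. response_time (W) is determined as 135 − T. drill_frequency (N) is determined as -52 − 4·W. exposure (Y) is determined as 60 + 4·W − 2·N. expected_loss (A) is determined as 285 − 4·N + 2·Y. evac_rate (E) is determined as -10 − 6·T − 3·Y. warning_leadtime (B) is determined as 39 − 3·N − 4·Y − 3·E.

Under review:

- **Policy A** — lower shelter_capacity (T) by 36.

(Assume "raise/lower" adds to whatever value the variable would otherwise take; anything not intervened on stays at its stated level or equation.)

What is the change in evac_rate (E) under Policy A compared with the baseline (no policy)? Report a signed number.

-1080

Baseline:
  T = 97
  W = 135 − 97 = 38
  N = -52 − 4·38 = -204
  Y = 60 + 4·38 − 2·(-204) = 620
  E = -10 − 6·97 − 3·620 = -2452
Policy A (T − 36):
  T = 97 − 36 = 61
  W = 135 − 61 = 74
  N = -52 − 4·74 = -348
  Y = 60 + 4·74 − 2·(-348) = 1052
  E = -10 − 6·61 − 3·1052 = -3532
Change in E: -3532 − (-2452) = -1080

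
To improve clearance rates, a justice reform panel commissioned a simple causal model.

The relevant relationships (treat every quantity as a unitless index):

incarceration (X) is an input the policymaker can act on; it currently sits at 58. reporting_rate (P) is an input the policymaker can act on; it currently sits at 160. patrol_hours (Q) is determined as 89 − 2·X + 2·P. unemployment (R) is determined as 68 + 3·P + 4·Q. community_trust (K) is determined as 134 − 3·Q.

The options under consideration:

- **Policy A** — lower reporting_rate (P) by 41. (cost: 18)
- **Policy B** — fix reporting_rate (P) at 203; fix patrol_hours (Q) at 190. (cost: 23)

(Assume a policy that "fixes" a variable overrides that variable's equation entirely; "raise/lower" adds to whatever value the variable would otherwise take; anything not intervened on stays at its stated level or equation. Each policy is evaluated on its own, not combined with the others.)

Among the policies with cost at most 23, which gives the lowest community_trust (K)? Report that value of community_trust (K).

Policy A (P − 41):
  X = 58
  P = 160 − 41 = 119
  Q = 89 − 2·58 + 2·119 = 211
  K = 134 − 3·211 = -499
Policy B (P := 203, Q := 190):
  X = 58
  P = 203
  Q = 190
  K = 134 − 3·190 = -436
Comparing — Policy A: K=-499, Policy B: K=-436. Lowest is -499 (Policy A).

-499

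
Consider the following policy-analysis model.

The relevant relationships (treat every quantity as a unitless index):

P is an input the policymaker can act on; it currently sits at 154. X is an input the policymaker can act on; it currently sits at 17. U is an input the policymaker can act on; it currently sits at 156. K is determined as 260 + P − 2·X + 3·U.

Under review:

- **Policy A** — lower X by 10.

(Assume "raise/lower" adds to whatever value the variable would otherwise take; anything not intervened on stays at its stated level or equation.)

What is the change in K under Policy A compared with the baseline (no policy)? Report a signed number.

Baseline:
  P = 154
  X = 17
  U = 156
  K = 260 + 154 − 2·17 + 3·156 = 848
Policy A (X − 10):
  P = 154
  X = 17 − 10 = 7
  U = 156
  K = 260 + 154 − 2·7 + 3·156 = 868
Change in K: 868 − 848 = 20

20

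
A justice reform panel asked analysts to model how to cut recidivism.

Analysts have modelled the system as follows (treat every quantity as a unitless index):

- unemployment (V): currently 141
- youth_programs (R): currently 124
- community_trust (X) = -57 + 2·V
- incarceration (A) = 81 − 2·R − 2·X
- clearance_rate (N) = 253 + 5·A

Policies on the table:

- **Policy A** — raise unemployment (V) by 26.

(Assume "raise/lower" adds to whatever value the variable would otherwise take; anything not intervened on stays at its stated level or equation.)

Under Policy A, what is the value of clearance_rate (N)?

Policy A (V + 26):
  V = 141 + 26 = 167
  R = 124
  X = -57 + 2·167 = 277
  A = 81 − 2·124 − 2·277 = -721
  N = 253 + 5·(-721) = -3352

-3352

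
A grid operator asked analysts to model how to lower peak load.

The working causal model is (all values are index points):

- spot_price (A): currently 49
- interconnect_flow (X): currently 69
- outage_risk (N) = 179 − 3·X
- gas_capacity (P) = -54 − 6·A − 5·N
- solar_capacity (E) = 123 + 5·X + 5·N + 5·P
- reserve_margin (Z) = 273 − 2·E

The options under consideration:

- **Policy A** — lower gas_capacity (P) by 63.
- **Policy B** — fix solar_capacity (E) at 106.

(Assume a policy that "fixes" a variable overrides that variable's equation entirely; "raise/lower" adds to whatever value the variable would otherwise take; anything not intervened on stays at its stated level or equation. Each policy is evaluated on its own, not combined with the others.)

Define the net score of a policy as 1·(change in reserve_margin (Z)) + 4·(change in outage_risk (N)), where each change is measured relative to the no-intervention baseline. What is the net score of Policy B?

-1636

Baseline:
  A = 49
  X = 69
  N = 179 − 3·69 = -28
  P = -54 − 6·49 − 5·(-28) = -208
  E = 123 + 5·69 + 5·(-28) + 5·(-208) = -712
  Z = 273 − 2·(-712) = 1697
Policy B (E := 106):
  A = 49
  X = 69
  N = 179 − 3·69 = -28
  P = -54 − 6·49 − 5·(-28) = -208
  E = 106
  Z = 273 − 2·106 = 61
ΔZ = 61 − 1697 = -1636; ΔN = -28 − (-28) = 0
Score = 1·(-1636) + 4·0 = -1636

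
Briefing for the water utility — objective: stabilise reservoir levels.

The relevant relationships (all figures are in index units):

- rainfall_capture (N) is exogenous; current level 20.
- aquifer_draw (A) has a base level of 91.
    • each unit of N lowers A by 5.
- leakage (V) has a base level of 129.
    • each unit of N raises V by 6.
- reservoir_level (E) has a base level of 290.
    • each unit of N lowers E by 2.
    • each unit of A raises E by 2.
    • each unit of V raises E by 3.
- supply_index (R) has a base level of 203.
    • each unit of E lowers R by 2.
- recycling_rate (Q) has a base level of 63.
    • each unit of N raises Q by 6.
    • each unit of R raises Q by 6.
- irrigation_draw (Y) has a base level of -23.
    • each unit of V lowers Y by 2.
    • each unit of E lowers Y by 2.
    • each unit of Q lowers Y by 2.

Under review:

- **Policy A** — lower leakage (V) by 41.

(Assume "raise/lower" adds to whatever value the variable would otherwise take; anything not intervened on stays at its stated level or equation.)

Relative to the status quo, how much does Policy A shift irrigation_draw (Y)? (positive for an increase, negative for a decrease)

-2624

Baseline:
  N = 20
  A = 91 − 5·20 = -9
  V = 129 + 6·20 = 249
  E = 290 − 2·20 + 2·(-9) + 3·249 = 979
  R = 203 − 2·979 = -1755
  Q = 63 + 6·20 + 6·(-1755) = -10347
  Y = -23 − 2·249 − 2·979 − 2·(-10347) = 18215
Policy A (V − 41):
  N = 20
  A = 91 − 5·20 = -9
  V = 129 + 6·20 (−41 from intervention) = 208
  E = 290 − 2·20 + 2·(-9) + 3·208 = 856
  R = 203 − 2·856 = -1509
  Q = 63 + 6·20 + 6·(-1509) = -8871
  Y = -23 − 2·208 − 2·856 − 2·(-8871) = 15591
Change in Y: 15591 − 18215 = -2624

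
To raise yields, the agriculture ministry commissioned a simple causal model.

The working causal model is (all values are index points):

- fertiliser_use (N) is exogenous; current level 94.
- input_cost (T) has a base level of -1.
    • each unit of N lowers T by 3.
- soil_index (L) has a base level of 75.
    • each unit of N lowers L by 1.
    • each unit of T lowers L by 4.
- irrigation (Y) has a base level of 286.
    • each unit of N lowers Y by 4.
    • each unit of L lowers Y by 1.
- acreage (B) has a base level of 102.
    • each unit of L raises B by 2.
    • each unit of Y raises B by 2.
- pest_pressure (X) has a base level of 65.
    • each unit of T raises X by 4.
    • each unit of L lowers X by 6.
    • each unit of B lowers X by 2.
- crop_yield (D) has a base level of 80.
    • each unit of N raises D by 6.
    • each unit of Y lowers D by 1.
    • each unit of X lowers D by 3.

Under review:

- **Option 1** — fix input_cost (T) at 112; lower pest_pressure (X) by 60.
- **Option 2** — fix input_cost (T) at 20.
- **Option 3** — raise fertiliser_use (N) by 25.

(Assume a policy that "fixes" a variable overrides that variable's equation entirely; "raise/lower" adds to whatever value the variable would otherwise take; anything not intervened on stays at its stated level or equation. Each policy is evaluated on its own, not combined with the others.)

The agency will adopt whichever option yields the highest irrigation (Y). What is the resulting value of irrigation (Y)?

377

Option 1 (T := 112, X − 60):
  N = 94
  T = 112
  L = 75 − 94 − 4·112 = -467
  Y = 286 − 4·94 − (-467) = 377
Option 2 (T := 20):
  N = 94
  T = 20
  L = 75 − 94 − 4·20 = -99
  Y = 286 − 4·94 − (-99) = 9
Option 3 (N + 25):
  N = 94 + 25 = 119
  T = -1 − 3·119 = -358
  L = 75 − 119 − 4·(-358) = 1388
  Y = 286 − 4·119 − 1388 = -1578
Comparing — Option 1: Y=377, Option 2: Y=9, Option 3: Y=-1578. Highest is 377 (Option 1).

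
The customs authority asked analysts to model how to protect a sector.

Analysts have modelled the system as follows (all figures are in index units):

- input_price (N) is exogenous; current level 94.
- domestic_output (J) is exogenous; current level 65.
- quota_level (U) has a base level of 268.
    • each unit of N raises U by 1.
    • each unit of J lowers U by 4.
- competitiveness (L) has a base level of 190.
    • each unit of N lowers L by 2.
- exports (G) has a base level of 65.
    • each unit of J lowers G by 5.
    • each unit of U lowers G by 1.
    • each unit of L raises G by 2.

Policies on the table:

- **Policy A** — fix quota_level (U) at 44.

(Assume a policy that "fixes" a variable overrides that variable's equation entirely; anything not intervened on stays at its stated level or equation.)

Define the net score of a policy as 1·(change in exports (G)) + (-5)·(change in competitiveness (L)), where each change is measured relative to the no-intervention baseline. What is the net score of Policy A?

58

Baseline:
  N = 94
  J = 65
  U = 268 + 94 − 4·65 = 102
  L = 190 − 2·94 = 2
  G = 65 − 5·65 − 102 + 2·2 = -358
Policy A (U := 44):
  N = 94
  J = 65
  U = 44
  L = 190 − 2·94 = 2
  G = 65 − 5·65 − 44 + 2·2 = -300
ΔG = -300 − (-358) = 58; ΔL = 2 − 2 = 0
Score = 1·58 + (-5)·0 = 58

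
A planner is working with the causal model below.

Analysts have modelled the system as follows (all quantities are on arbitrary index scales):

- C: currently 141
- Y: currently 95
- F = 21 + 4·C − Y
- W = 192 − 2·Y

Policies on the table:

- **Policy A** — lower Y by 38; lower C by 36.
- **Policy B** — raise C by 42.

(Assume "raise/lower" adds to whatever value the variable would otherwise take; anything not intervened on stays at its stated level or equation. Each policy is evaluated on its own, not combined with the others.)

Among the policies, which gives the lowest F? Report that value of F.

384

Policy A (Y − 38, C − 36):
  C = 141 − 36 = 105
  Y = 95 − 38 = 57
  F = 21 + 4·105 − 57 = 384
Policy B (C + 42):
  C = 141 + 42 = 183
  Y = 95
  F = 21 + 4·183 − 95 = 658
Comparing — Policy A: F=384, Policy B: F=658. Lowest is 384 (Policy A).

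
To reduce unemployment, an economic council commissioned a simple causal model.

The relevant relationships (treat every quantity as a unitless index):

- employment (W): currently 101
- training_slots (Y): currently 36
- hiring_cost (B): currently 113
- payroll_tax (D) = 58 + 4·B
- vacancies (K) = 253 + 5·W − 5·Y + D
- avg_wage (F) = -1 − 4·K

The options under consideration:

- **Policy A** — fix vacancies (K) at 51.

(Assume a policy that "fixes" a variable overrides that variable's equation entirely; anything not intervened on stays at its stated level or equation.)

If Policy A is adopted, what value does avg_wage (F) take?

Policy A (K := 51):
  W = 101
  Y = 36
  B = 113
  D = 58 + 4·113 = 510
  K = 51
  F = -1 − 4·51 = -205

-205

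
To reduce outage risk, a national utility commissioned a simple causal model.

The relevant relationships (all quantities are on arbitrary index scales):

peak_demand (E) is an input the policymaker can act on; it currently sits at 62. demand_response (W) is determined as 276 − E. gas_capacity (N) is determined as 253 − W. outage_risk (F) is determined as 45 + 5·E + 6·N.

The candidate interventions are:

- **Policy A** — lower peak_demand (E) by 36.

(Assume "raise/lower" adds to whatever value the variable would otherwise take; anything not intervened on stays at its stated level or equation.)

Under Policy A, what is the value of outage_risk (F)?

Policy A (E − 36):
  E = 62 − 36 = 26
  W = 276 − 26 = 250
  N = 253 − 250 = 3
  F = 45 + 5·26 + 6·3 = 193

193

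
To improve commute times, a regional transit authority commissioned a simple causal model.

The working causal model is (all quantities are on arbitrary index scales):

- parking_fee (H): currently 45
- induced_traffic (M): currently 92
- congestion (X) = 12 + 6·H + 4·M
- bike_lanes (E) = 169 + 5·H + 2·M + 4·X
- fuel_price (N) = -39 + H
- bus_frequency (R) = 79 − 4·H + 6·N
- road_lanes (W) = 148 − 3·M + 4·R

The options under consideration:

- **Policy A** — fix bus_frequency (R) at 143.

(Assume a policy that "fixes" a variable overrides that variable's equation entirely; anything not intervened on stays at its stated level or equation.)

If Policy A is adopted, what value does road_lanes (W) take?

444

Policy A (R := 143):
  H = 45
  M = 92
  N = -39 + 45 = 6
  R = 143
  W = 148 − 3·92 + 4·143 = 444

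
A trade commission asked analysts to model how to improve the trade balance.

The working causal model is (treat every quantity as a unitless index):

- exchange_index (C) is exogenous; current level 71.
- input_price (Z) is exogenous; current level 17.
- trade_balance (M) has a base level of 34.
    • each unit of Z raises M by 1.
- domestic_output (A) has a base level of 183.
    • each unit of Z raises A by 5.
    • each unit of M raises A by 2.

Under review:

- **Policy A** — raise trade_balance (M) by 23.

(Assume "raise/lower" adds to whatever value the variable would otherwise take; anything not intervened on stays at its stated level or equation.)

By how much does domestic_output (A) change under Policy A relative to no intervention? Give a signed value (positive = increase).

Baseline:
  Z = 17
  M = 34 + 17 = 51
  A = 183 + 5·17 + 2·51 = 370
Policy A (M + 23):
  Z = 17
  M = 34 + 17 (+23 from intervention) = 74
  A = 183 + 5·17 + 2·74 = 416
Change in A: 416 − 370 = 46

46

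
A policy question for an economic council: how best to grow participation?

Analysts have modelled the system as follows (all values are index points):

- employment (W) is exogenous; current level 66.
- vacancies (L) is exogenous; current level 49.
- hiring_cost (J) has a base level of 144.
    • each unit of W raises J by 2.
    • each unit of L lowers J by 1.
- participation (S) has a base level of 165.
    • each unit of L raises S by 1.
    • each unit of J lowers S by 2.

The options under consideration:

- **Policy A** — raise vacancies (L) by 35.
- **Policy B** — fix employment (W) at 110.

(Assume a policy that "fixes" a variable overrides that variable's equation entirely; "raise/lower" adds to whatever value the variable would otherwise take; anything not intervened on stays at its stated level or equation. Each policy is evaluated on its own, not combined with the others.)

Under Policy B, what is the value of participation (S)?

-416

Policy B (W := 110):
  W = 110
  L = 49
  J = 144 + 2·110 − 49 = 315
  S = 165 + 49 − 2·315 = -416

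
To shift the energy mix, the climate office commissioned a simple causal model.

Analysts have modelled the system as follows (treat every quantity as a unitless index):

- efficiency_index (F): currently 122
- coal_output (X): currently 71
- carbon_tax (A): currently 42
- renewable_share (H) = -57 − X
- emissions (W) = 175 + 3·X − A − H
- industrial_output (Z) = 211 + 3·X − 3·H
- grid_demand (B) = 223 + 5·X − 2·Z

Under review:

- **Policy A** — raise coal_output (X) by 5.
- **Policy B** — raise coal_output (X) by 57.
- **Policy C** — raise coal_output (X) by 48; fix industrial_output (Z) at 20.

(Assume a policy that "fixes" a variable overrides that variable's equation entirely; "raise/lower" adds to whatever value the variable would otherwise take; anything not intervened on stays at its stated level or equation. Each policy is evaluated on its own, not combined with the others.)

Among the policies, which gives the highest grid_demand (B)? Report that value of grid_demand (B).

Policy A (X + 5):
  X = 71 + 5 = 76
  H = -57 − 76 = -133
  Z = 211 + 3·76 − 3·(-133) = 838
  B = 223 + 5·76 − 2·838 = -1073
Policy B (X + 57):
  X = 71 + 57 = 128
  H = -57 − 128 = -185
  Z = 211 + 3·128 − 3·(-185) = 1150
  B = 223 + 5·128 − 2·1150 = -1437
Policy C (X + 48, Z := 20):
  X = 71 + 48 = 119
  H = -57 − 119 = -176
  Z = 20
  B = 223 + 5·119 − 2·20 = 778
Comparing — Policy A: B=-1073, Policy B: B=-1437, Policy C: B=778. Highest is 778 (Policy C).

778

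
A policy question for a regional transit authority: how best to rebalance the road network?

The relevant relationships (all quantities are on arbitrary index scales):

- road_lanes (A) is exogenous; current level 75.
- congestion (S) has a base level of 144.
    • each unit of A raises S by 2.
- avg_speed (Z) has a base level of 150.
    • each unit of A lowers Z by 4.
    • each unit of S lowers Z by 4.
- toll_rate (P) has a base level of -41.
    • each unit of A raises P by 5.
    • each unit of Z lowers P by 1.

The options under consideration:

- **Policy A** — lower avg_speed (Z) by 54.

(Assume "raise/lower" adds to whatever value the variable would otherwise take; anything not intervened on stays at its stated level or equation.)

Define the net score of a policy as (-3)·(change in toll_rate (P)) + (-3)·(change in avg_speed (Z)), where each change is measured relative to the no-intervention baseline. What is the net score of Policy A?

Baseline:
  A = 75
  S = 144 + 2·75 = 294
  Z = 150 − 4·75 − 4·294 = -1326
  P = -41 + 5·75 − (-1326) = 1660
Policy A (Z − 54):
  A = 75
  S = 144 + 2·75 = 294
  Z = 150 − 4·75 − 4·294 (−54 from intervention) = -1380
  P = -41 + 5·75 − (-1380) = 1714
ΔP = 1714 − 1660 = 54; ΔZ = -1380 − (-1326) = -54
Score = (-3)·54 + (-3)·(-54) = 0

0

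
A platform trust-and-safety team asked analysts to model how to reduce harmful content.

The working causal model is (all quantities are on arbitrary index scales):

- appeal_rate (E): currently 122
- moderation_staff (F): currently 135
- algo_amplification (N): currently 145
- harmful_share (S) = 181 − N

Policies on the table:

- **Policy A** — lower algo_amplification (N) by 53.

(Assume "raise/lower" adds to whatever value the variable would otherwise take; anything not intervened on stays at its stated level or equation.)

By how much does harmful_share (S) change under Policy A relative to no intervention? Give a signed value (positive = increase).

53

Baseline:
  N = 145
  S = 181 − 145 = 36
Policy A (N − 53):
  N = 145 − 53 = 92
  S = 181 − 92 = 89
Change in S: 89 − 36 = 53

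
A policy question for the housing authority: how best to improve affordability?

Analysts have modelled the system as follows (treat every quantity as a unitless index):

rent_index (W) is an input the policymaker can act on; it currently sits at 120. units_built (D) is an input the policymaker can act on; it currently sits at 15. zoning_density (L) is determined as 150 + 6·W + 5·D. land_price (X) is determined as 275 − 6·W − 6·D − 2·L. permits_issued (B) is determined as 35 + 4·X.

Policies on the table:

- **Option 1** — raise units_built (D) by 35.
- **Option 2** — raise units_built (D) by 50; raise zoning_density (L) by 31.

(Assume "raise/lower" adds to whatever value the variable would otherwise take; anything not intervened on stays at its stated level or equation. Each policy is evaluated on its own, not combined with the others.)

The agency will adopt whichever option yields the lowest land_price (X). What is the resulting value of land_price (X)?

-3287

Option 1 (D + 35):
  W = 120
  D = 15 + 35 = 50
  L = 150 + 6·120 + 5·50 = 1120
  X = 275 − 6·120 − 6·50 − 2·1120 = -2985
Option 2 (D + 50, L + 31):
  W = 120
  D = 15 + 50 = 65
  L = 150 + 6·120 + 5·65 (+31 from intervention) = 1226
  X = 275 − 6·120 − 6·65 − 2·1226 = -3287
Comparing — Option 1: X=-2985, Option 2: X=-3287. Lowest is -3287 (Option 2).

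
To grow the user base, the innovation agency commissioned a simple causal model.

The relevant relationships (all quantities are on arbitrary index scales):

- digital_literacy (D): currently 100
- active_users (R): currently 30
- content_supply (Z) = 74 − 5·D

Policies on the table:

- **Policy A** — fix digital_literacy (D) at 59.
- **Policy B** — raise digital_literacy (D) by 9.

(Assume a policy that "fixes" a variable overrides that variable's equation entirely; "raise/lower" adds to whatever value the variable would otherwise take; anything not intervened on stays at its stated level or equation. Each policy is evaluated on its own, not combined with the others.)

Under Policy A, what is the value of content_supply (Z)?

Policy A (D := 59):
  D = 59
  Z = 74 − 5·59 = -221

-221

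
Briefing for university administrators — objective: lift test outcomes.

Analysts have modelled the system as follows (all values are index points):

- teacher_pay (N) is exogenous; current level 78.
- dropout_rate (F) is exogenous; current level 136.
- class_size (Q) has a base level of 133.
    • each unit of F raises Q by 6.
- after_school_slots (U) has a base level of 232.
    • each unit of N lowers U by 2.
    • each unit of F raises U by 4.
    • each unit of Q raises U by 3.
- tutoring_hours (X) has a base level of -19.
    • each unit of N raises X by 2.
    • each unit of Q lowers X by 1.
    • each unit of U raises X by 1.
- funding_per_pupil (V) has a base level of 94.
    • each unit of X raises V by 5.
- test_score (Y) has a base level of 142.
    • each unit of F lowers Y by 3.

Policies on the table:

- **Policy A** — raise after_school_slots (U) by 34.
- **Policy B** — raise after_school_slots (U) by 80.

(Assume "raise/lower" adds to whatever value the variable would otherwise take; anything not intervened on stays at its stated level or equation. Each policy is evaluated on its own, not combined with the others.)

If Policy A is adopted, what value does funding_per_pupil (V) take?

13539

Policy A (U + 34):
  N = 78
  F = 136
  Q = 133 + 6·136 = 949
  U = 232 − 2·78 + 4·136 + 3·949 (+34 from intervention) = 3501
  X = -19 + 2·78 − 949 + 3501 = 2689
  V = 94 + 5·2689 = 13539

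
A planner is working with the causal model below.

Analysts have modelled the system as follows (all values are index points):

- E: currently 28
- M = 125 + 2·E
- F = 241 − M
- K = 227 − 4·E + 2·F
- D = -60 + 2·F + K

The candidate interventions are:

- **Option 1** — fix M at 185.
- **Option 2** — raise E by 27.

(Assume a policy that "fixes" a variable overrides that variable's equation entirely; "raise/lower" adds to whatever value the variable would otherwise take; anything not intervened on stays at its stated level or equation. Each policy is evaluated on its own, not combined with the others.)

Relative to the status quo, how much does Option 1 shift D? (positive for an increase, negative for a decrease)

Baseline:
  E = 28
  M = 125 + 2·28 = 181
  F = 241 − 181 = 60
  K = 227 − 4·28 + 2·60 = 235
  D = -60 + 2·60 + 235 = 295
Option 1 (M := 185):
  E = 28
  M = 185
  F = 241 − 185 = 56
  K = 227 − 4·28 + 2·56 = 227
  D = -60 + 2·56 + 227 = 279
Change in D: 279 − 295 = -16

-16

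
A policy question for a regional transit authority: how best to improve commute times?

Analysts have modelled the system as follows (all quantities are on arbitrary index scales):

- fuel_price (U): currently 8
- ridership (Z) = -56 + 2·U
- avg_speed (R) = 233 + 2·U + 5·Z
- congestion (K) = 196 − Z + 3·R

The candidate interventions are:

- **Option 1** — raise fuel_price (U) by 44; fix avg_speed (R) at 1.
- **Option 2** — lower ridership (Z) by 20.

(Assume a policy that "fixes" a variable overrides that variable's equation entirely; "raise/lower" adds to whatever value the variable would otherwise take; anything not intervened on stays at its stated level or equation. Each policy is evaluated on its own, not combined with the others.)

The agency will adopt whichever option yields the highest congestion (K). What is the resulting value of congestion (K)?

Option 1 (U + 44, R := 1):
  U = 8 + 44 = 52
  Z = -56 + 2·52 = 48
  R = 1
  K = 196 − 48 + 3·1 = 151
Option 2 (Z − 20):
  U = 8
  Z = -56 + 2·8 (−20 from intervention) = -60
  R = 233 + 2·8 + 5·(-60) = -51
  K = 196 − (-60) + 3·(-51) = 103
Comparing — Option 1: K=151, Option 2: K=103. Highest is 151 (Option 1).

151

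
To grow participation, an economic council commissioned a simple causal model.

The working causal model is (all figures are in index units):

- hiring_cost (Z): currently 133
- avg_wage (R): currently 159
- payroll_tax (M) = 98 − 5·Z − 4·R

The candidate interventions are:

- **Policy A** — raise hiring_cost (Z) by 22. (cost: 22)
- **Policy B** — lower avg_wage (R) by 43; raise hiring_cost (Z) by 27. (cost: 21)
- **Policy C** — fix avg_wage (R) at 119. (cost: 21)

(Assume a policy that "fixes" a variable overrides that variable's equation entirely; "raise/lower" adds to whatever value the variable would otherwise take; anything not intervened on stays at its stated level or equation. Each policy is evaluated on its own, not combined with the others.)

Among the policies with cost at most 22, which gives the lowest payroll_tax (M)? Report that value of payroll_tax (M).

Policy A (Z + 22):
  Z = 133 + 22 = 155
  R = 159
  M = 98 − 5·155 − 4·159 = -1313
Policy B (R − 43, Z + 27):
  Z = 133 + 27 = 160
  R = 159 − 43 = 116
  M = 98 − 5·160 − 4·116 = -1166
Policy C (R := 119):
  Z = 133
  R = 119
  M = 98 − 5·133 − 4·119 = -1043
Comparing — Policy A: M=-1313, Policy B: M=-1166, Policy C: M=-1043. Lowest is -1313 (Policy A).

-1313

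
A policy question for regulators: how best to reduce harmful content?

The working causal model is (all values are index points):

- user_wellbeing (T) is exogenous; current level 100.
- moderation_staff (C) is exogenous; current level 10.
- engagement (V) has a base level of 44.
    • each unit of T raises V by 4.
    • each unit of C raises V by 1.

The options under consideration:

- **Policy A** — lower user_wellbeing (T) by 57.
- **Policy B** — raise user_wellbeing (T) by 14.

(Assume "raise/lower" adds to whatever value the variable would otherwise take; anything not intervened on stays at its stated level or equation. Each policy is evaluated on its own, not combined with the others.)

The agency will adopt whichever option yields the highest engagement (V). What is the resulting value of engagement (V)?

510

Policy A (T − 57):
  T = 100 − 57 = 43
  C = 10
  V = 44 + 4·43 + 10 = 226
Policy B (T + 14):
  T = 100 + 14 = 114
  C = 10
  V = 44 + 4·114 + 10 = 510
Comparing — Policy A: V=226, Policy B: V=510. Highest is 510 (Policy B).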